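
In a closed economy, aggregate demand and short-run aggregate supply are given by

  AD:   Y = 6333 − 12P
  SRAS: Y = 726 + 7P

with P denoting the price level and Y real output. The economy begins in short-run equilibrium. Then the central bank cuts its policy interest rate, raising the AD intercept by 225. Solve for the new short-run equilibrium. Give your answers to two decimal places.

This is a positive demand shock: AD shifts right.
New AD: Y = 6558 − 12P.
Set AD = SRAS: 6558 − 12P = 726 + 7P, so 5832 = 19P and P = 306.95.
Substituting into AD, Y = 2874.63.

P = 306.95, Y = 2874.63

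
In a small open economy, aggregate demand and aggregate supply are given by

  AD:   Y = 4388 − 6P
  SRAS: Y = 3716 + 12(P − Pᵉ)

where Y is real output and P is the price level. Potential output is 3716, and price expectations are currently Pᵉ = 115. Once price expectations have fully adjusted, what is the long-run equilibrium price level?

Long-run P = 112

Short run: with Pᵉ = 115, SRAS is Y = 2336 + 12P. Setting AD = SRAS gives 2052 = 18P, so P = 114 and Y = 4388 − 6·114 = 3704.
Output 3704 is below potential 3716, so over time expected prices fall and SRAS shifts right until Y returns to 3716.
Long run: Y = 3716 on the AD curve gives 3716 = 4388 − 6P, so P = 112.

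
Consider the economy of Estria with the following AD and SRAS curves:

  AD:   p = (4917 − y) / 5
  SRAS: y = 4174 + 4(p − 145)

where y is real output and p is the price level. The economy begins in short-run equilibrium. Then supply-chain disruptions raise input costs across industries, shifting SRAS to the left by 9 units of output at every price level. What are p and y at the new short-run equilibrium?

p = 148, y = 4177

This is a negative supply shock: SRAS shifts left.
New SRAS: y = 3585 + 4p.
Set AD = SRAS: 4917 − 5p = 3585 + 4p, so 1332 = 9p and p = 148.
y = 4917 − 5·148 = 4177.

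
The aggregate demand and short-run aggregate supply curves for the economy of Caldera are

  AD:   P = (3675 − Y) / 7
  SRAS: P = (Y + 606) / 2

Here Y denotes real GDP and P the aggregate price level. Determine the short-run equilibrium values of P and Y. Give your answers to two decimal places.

P = 475.67, Y = 345.33

Rearrange AD to Y = 3675 − 7P.
Rearrange SRAS to Y = 2P − 606.
Set AD = SRAS: 3675 − 7P = 2P − 606, so 4281 = 9P and P = 475.67.
Substituting into AD, Y = 3675 − 7P = 345.33.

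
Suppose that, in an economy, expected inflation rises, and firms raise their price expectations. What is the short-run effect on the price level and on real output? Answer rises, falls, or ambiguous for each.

This is an adverse supply shock: SRAS shifts left.
Moving along the downward-sloping AD curve, P rises and Y falls.

Price level: rises; output: falls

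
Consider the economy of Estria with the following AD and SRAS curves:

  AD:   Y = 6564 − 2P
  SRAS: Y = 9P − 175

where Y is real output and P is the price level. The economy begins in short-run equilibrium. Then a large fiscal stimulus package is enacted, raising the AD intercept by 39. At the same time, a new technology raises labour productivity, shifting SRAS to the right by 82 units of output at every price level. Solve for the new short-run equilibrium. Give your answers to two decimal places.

After both shocks: AD is Y = 6603 − 2P and SRAS is Y = 9P − 93.
Setting them equal: 6696 = 11P, so P = 608.73.
Substituting into AD, Y = 5385.55.

P = 608.73, Y = 5385.55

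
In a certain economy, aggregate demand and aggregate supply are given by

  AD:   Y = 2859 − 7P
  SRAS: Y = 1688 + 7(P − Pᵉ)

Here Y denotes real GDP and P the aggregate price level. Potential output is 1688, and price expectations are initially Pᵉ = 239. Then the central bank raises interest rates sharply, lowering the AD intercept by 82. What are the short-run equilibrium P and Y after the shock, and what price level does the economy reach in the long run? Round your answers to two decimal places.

Short run: P = 197.29, Y = 1396.00. Long run: P = 155.57.

AD shifts left: new AD is Y = 2777 − 7P. With Pᵉ = 239, SRAS is Y = 15 + 7P.
Short run: 2777 − 7P = 15 + 7P gives 2762 = 14P, so P = 197.29 and Y = 2777 − 7P = 1396.00.
Y = 1396.00 is below potential 1688; expectations adjust and SRAS shifts right until Y = 1688.
Long run: on the new AD curve, 1688 = 2777 − 7P gives P = 155.57.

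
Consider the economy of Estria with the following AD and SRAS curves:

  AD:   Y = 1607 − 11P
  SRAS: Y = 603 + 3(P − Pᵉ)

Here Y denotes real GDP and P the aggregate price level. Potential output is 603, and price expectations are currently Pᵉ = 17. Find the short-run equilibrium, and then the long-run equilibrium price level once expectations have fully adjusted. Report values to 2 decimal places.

Short run: P = 75.36, Y = 778.07. Long run: P = 91.27.

Short run: with Pᵉ = 17, SRAS is Y = 552 + 3P. Setting AD = SRAS gives 1055 = 14P, so P = 75.36 and Y = 1607 − 11P = 778.07.
Output 778.07 is above potential 603, so over time expected prices rise and SRAS shifts left until Y returns to 603.
Long run: Y = 603 on the AD curve gives 603 = 1607 − 11P, so P = 91.27.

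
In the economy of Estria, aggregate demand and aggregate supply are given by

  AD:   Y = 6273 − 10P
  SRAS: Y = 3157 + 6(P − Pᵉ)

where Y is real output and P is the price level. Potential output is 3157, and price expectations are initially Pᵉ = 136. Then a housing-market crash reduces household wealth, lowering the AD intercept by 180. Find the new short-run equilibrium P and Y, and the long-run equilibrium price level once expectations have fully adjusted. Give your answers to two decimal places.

AD shifts left: new AD is Y = 6093 − 10P. With Pᵉ = 136, SRAS is Y = 2341 + 6P.
Short run: 6093 − 10P = 2341 + 6P gives 3752 = 16P, so P = 234.50 and Y = 6093 − 10P = 3748.00.
Y = 3748.00 is above potential 3157; expectations adjust and SRAS shifts left until Y = 3157.
Long run: on the new AD curve, 3157 = 6093 − 10P gives P = 293.60.

Short run: P = 234.50, Y = 3748.00. Long run: P = 293.60.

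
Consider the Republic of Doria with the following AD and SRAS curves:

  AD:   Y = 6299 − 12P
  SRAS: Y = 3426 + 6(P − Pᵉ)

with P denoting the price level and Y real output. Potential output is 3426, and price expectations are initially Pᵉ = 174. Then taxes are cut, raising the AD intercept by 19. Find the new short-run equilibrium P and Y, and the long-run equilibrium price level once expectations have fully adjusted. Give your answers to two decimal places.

AD shifts right: new AD is Y = 6318 − 12P. With Pᵉ = 174, SRAS is Y = 2382 + 6P.
Short run: 6318 − 12P = 2382 + 6P gives 3936 = 18P, so P = 218.67 and Y = 6318 − 12P = 3694.00.
Y = 3694.00 is above potential 3426; expectations adjust and SRAS shifts left until Y = 3426.
Long run: on the new AD curve, 3426 = 6318 − 12P gives P = 241.00.

Short run: P = 218.67, Y = 3694.00. Long run: P = 241.00.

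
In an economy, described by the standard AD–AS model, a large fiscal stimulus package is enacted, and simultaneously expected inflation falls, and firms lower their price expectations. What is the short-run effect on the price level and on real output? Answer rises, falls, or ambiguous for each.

The first event is a positive demand shock: AD shifts right, which by itself pushes P up and Y up.
The second is a favourable supply shock: SRAS shifts right, which by itself pushes P down and Y up.
The two shocks push P in opposite directions, so the effect on P is ambiguous. Both shocks push Y up, so Y rises.

Price level: ambiguous; output: rises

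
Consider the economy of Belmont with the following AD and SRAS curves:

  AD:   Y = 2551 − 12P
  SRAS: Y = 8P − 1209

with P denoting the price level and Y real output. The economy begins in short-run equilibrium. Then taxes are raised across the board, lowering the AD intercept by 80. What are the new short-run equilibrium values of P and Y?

P = 184, Y = 263

This is a negative demand shock: AD shifts left.
New AD: Y = 2471 − 12P.
Set AD = SRAS: 2471 − 12P = 8P − 1209, so 3680 = 20P and P = 184.
Y = 2471 − 12·184 = 263.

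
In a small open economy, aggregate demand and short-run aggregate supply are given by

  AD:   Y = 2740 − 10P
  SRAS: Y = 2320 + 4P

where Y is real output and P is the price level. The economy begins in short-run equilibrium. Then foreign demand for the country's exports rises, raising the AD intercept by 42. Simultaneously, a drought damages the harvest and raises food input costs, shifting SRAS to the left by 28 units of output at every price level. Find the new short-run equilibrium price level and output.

After both shocks: AD is Y = 2782 − 10P and SRAS is Y = 2292 + 4P.
Setting them equal: 490 = 14P, so P = 35.
Y = 2782 − 10·35 = 2432.

P = 35, Y = 2432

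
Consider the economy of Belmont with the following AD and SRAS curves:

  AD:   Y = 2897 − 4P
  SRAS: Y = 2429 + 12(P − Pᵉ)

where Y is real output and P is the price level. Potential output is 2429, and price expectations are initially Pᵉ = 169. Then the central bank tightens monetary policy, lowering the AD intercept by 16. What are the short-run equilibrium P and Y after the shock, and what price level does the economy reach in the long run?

Short run: P = 155, Y = 2261. Long run: P = 113.

AD shifts left: new AD is Y = 2881 − 4P. With Pᵉ = 169, SRAS is Y = 401 + 12P.
Short run: 2881 − 4P = 401 + 12P gives 2480 = 16P, so P = 155 and Y = 2881 − 4·155 = 2261.
Y = 2261 is below potential 2429; expectations adjust and SRAS shifts right until Y = 2429.
Long run: on the new AD curve, 2429 = 2881 − 4P gives P = 113.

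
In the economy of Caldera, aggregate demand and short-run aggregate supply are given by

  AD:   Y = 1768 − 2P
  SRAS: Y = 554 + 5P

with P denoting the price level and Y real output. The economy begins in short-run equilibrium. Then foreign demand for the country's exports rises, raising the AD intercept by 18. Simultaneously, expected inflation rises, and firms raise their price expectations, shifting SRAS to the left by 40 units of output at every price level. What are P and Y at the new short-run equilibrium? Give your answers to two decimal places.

P = 181.71, Y = 1422.57

After both shocks: AD is Y = 1786 − 2P and SRAS is Y = 514 + 5P.
Setting them equal: 1272 = 7P, so P = 181.71.
Substituting into AD, Y = 1422.57.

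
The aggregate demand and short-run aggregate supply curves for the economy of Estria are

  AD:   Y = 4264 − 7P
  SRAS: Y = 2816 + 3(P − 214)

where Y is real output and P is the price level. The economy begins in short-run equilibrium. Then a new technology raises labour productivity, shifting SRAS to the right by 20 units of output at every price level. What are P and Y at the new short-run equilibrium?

This is a positive supply shock: SRAS shifts right.
New SRAS: Y = 2194 + 3P.
Set AD = SRAS: 4264 − 7P = 2194 + 3P, so 2070 = 10P and P = 207.
Y = 4264 − 7·207 = 2815.

P = 207, Y = 2815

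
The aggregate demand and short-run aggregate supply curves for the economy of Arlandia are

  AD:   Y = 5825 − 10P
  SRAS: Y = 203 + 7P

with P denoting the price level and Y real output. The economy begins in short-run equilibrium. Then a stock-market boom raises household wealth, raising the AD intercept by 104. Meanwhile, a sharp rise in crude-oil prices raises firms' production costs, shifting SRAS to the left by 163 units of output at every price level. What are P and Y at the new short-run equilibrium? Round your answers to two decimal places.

After both shocks: AD is Y = 5929 − 10P and SRAS is Y = 40 + 7P.
Setting them equal: 5889 = 17P, so P = 346.41.
Substituting into AD, Y = 2464.88.

P = 346.41, Y = 2464.88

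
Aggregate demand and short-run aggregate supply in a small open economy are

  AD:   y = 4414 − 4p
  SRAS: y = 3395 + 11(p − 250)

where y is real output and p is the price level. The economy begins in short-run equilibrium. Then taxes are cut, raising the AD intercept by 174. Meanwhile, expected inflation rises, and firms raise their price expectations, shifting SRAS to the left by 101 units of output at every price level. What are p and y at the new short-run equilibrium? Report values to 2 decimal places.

After both shocks: AD is y = 4588 − 4p and SRAS is y = 544 + 11p.
Setting them equal: 4044 = 15p, so p = 269.60.
Substituting into AD, y = 3509.60.

p = 269.60, y = 3509.60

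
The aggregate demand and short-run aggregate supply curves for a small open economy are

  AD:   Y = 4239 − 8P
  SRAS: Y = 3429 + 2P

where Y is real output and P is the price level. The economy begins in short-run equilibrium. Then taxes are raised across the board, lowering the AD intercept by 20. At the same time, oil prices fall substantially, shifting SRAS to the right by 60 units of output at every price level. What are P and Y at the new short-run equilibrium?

P = 73, Y = 3635

After both shocks: AD is Y = 4219 − 8P and SRAS is Y = 3489 + 2P.
Setting them equal: 730 = 10P, so P = 73.
Y = 4219 − 8·73 = 3635.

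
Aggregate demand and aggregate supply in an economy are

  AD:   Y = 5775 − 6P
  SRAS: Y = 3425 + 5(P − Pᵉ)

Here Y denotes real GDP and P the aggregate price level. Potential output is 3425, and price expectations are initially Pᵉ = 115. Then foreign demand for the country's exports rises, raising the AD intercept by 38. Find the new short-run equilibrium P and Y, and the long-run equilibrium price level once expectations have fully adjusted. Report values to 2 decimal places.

AD shifts right: new AD is Y = 5813 − 6P. With Pᵉ = 115, SRAS is Y = 2850 + 5P.
Short run: 5813 − 6P = 2850 + 5P gives 2963 = 11P, so P = 269.36 and Y = 5813 − 6P = 4196.82.
Y = 4196.82 is above potential 3425; expectations adjust and SRAS shifts left until Y = 3425.
Long run: on the new AD curve, 3425 = 5813 − 6P gives P = 398.00.

Short run: P = 269.36, Y = 4196.82. Long run: P = 398.00.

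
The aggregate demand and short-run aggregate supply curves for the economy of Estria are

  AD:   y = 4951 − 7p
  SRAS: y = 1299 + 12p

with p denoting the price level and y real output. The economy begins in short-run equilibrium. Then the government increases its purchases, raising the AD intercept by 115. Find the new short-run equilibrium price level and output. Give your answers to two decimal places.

This is a positive demand shock: AD shifts right.
New AD: y = 5066 − 7p.
Set AD = SRAS: 5066 − 7p = 1299 + 12p, so 3767 = 19p and p = 198.26.
Substituting into AD, y = 3678.16.

p = 198.26, y = 3678.16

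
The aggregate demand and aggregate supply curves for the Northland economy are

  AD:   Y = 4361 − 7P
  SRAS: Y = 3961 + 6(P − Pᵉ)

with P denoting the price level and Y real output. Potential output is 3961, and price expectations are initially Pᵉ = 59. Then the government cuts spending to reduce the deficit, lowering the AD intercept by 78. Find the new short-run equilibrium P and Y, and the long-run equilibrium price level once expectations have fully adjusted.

AD shifts left: new AD is Y = 4283 − 7P. With Pᵉ = 59, SRAS is Y = 3607 + 6P.
Short run: 4283 − 7P = 3607 + 6P gives 676 = 13P, so P = 52 and Y = 4283 − 7·52 = 3919.
Y = 3919 is below potential 3961; expectations adjust and SRAS shifts right until Y = 3961.
Long run: on the new AD curve, 3961 = 4283 − 7P gives P = 46.

Short run: P = 52, Y = 3919. Long run: P = 46.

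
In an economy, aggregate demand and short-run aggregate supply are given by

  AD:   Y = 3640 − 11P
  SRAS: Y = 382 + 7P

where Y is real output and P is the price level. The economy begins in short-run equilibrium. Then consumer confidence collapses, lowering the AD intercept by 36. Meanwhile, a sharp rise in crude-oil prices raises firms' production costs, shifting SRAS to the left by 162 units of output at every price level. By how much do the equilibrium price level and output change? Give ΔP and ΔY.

After both shocks: AD is Y = 3604 − 11P and SRAS is Y = 220 + 7P.
Setting them equal: 3384 = 18P, so P = 188.
Y = 3604 − 11·188 = 1536.
Initially P = 181, Y = 1649, so ΔP = +7 and ΔY = -113.

ΔP = +7, ΔY = -113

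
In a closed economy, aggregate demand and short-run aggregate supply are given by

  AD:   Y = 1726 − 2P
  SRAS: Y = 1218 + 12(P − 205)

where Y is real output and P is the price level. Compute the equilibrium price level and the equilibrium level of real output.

Write SRAS as Y = 1218 + 12P − 2460 = 12P − 1242.
Set AD = SRAS: 1726 − 2P = 12P − 1242, so 2968 = 14P and P = 212.
Then Y = 1726 − 2·212 = 1302.

P = 212, Y = 1302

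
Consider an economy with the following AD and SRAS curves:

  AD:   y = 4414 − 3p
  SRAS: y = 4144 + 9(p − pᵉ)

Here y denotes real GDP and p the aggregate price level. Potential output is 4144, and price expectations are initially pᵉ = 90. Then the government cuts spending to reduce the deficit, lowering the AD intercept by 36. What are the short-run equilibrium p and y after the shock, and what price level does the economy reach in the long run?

Short run: p = 87, y = 4117. Long run: p = 78.

AD shifts left: new AD is y = 4378 − 3p. With pᵉ = 90, SRAS is y = 3334 + 9p.
Short run: 4378 − 3p = 3334 + 9p gives 1044 = 12p, so p = 87 and y = 4378 − 3·87 = 4117.
y = 4117 is below potential 4144; expectations adjust and SRAS shifts right until y = 4144.
Long run: on the new AD curve, 4144 = 4378 − 3p gives p = 78.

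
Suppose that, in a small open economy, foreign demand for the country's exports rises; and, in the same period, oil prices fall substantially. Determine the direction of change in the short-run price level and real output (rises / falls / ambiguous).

The first event is a positive demand shock: AD shifts right, which by itself pushes P up and Y up.
The second is a favourable supply shock: SRAS shifts right, which by itself pushes P down and Y up.
The two shocks push P in opposite directions, so the effect on P is ambiguous. Both shocks push Y up, so Y rises.

Price level: ambiguous; output: rises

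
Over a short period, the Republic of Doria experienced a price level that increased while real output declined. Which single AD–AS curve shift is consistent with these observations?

SRAS shifted left

P rose and Y fell. An AD shift moves P and Y in the same direction; an SRAS shift moves them in opposite directions.
Here P and Y moved in opposite directions, so the SRAS curve shifted.
Since Y fell, SRAS shifted left.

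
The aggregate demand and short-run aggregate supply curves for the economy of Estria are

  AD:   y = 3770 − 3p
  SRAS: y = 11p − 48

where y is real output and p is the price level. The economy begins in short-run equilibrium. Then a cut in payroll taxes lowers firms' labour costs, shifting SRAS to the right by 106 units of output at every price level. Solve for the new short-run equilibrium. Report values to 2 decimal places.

p = 265.14, y = 2974.57

This is a positive supply shock: SRAS shifts right.
New SRAS: y = 58 + 11p.
Set AD = SRAS: 3770 − 3p = 58 + 11p, so 3712 = 14p and p = 265.14.
Substituting into AD, y = 2974.57.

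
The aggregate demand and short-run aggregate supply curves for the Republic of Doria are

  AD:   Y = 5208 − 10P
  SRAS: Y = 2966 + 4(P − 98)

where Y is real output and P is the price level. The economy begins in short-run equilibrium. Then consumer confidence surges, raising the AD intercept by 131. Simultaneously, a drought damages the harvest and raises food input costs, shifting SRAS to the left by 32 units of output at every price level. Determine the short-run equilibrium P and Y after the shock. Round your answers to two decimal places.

P = 199.79, Y = 3341.14

After both shocks: AD is Y = 5339 − 10P and SRAS is Y = 2542 + 4P.
Setting them equal: 2797 = 14P, so P = 199.79.
Substituting into AD, Y = 3341.14.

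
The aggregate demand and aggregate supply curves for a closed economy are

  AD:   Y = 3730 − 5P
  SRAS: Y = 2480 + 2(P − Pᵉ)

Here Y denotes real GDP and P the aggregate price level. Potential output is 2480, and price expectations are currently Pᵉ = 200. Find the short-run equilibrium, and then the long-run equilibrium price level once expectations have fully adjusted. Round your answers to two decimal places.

Short run: P = 235.71, Y = 2551.43. Long run: P = 250.00.

Short run: with Pᵉ = 200, SRAS is Y = 2080 + 2P. Setting AD = SRAS gives 1650 = 7P, so P = 235.71 and Y = 3730 − 5P = 2551.43.
Output 2551.43 is above potential 2480, so over time expected prices rise and SRAS shifts left until Y returns to 2480.
Long run: Y = 2480 on the AD curve gives 2480 = 3730 − 5P, so P = 250.00.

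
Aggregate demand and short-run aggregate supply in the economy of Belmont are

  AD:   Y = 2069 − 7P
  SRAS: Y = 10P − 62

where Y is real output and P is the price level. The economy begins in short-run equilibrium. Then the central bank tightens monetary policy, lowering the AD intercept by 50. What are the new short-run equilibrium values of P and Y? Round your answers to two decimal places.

This is a negative demand shock: AD shifts left.
New AD: Y = 2019 − 7P.
Set AD = SRAS: 2019 − 7P = 10P − 62, so 2081 = 17P and P = 122.41.
Substituting into AD, Y = 1162.12.

P = 122.41, Y = 1162.12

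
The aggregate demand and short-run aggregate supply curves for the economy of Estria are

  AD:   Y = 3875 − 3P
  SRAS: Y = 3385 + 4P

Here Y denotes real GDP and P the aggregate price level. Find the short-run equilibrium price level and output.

Set AD = SRAS: 3875 − 3P = 3385 + 4P, so 490 = 7P and P = 70.
Then Y = 3875 − 3·70 = 3665.

P = 70, Y = 3665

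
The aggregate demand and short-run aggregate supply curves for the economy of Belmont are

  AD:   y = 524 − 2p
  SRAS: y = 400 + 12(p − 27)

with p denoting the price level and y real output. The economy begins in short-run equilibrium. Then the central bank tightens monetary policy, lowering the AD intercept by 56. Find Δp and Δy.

Δp = -4, Δy = -48

This is a negative demand shock: AD shifts left.
New AD: y = 468 − 2p.
SRAS can be written y = 76 + 12p.
Set AD = SRAS: 468 − 2p = 76 + 12p, so 392 = 14p and p = 28.
y = 468 − 2·28 = 412.
Initially p = 32, y = 460, so Δp = -4 and Δy = -48.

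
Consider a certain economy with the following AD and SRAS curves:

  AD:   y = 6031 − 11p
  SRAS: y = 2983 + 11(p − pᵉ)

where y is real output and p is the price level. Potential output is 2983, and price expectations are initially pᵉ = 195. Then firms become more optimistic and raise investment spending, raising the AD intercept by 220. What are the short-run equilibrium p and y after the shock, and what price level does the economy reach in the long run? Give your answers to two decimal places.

AD shifts right: new AD is y = 6251 − 11p. With pᵉ = 195, SRAS is y = 838 + 11p.
Short run: 6251 − 11p = 838 + 11p gives 5413 = 22p, so p = 246.05 and y = 6251 − 11p = 3544.50.
y = 3544.50 is above potential 2983; expectations adjust and SRAS shifts left until y = 2983.
Long run: on the new AD curve, 2983 = 6251 − 11p gives p = 297.09.

Short run: p = 246.05, y = 3544.50. Long run: p = 297.09.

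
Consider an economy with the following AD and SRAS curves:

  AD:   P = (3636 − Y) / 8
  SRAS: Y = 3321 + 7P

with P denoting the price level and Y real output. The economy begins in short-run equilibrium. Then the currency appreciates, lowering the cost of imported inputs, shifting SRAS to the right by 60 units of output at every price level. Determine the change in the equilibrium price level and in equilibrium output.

ΔP = -4, ΔY = +32

This is a positive supply shock: SRAS shifts right.
New SRAS: Y = 3381 + 7P.
Set AD = SRAS: 3636 − 8P = 3381 + 7P, so 255 = 15P and P = 17.
Y = 3636 − 8·17 = 3500.
Initially P = 21, Y = 3468, so ΔP = -4 and ΔY = +32.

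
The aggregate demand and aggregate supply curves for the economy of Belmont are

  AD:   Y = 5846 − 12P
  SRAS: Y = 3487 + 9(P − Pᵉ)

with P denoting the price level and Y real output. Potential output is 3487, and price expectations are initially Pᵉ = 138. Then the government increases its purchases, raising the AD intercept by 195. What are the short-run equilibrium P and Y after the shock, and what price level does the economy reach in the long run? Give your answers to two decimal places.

AD shifts right: new AD is Y = 6041 − 12P. With Pᵉ = 138, SRAS is Y = 2245 + 9P.
Short run: 6041 − 12P = 2245 + 9P gives 3796 = 21P, so P = 180.76 and Y = 6041 − 12P = 3871.86.
Y = 3871.86 is above potential 3487; expectations adjust and SRAS shifts left until Y = 3487.
Long run: on the new AD curve, 3487 = 6041 − 12P gives P = 212.83.

Short run: P = 180.76, Y = 3871.86. Long run: P = 212.83.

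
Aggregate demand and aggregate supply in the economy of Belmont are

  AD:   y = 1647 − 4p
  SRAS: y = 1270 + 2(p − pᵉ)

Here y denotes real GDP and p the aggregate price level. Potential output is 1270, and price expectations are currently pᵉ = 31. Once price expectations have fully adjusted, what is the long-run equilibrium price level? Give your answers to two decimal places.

Short run: with pᵉ = 31, SRAS is y = 1208 + 2p. Setting AD = SRAS gives 439 = 6p, so p = 73.17 and y = 1647 − 4p = 1354.33.
Output 1354.33 is above potential 1270, so over time expected prices rise and SRAS shifts left until y returns to 1270.
Long run: y = 1270 on the AD curve gives 1270 = 1647 − 4p, so p = 94.25.

Long-run p = 94.25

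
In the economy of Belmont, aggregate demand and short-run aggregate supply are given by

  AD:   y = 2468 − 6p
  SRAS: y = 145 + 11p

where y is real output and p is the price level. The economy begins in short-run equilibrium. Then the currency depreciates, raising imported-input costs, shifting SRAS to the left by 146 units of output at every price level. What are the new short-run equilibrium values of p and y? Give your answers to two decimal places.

This is a negative supply shock: SRAS shifts left.
New SRAS: y = 11p − 1.
Set AD = SRAS: 2468 − 6p = 11p − 1, so 2469 = 17p and p = 145.24.
Substituting into AD, y = 1596.59.

p = 145.24, y = 1596.59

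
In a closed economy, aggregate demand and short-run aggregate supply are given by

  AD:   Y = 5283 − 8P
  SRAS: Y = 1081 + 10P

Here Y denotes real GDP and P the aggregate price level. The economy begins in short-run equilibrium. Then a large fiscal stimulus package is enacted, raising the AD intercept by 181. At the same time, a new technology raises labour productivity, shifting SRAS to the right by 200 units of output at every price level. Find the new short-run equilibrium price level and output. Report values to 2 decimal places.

After both shocks: AD is Y = 5464 − 8P and SRAS is Y = 1281 + 10P.
Setting them equal: 4183 = 18P, so P = 232.39.
Substituting into AD, Y = 3604.89.

P = 232.39, Y = 3604.89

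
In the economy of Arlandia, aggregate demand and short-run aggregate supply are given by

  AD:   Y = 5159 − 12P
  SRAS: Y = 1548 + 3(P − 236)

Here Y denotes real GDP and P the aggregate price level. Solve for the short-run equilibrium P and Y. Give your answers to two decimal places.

P = 287.93, Y = 1703.80

Write SRAS as Y = 1548 + 3P − 708 = 840 + 3P.
Set AD = SRAS: 5159 − 12P = 840 + 3P, so 4319 = 15P and P = 287.93.
Substituting into AD, Y = 5159 − 12P = 1703.80.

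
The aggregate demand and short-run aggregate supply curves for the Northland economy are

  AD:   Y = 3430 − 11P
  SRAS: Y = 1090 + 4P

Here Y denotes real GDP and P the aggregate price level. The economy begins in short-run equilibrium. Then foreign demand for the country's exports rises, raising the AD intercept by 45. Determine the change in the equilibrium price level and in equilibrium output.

ΔP = +3, ΔY = +12

This is a positive demand shock: AD shifts right.
New AD: Y = 3475 − 11P.
Set AD = SRAS: 3475 − 11P = 1090 + 4P, so 2385 = 15P and P = 159.
Y = 3475 − 11·159 = 1726.
Initially P = 156, Y = 1714, so ΔP = +3 and ΔY = +12.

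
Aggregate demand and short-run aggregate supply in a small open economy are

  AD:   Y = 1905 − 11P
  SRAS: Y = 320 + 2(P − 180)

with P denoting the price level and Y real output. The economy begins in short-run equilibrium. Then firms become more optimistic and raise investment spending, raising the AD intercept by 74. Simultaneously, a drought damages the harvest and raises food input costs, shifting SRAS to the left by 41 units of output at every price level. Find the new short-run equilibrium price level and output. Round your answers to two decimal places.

After both shocks: AD is Y = 1979 − 11P and SRAS is Y = 2P − 81.
Setting them equal: 2060 = 13P, so P = 158.46.
Substituting into AD, Y = 235.92.

P = 158.46, Y = 235.92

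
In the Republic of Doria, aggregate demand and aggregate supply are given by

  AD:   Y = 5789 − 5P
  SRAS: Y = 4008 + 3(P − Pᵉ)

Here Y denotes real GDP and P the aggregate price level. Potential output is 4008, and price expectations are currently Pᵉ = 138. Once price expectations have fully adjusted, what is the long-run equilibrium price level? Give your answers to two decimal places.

Long-run P = 356.20

Short run: with Pᵉ = 138, SRAS is Y = 3594 + 3P. Setting AD = SRAS gives 2195 = 8P, so P = 274.38 and Y = 5789 − 5P = 4417.13.
Output 4417.13 is above potential 4008, so over time expected prices rise and SRAS shifts left until Y returns to 4008.
Long run: Y = 4008 on the AD curve gives 4008 = 5789 − 5P, so P = 356.20.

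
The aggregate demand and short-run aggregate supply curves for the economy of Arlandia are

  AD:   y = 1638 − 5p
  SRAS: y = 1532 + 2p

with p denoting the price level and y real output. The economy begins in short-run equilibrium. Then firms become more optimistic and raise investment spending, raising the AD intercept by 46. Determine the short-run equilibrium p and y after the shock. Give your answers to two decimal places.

p = 21.71, y = 1575.43

This is a positive demand shock: AD shifts right.
New AD: y = 1684 − 5p.
Set AD = SRAS: 1684 − 5p = 1532 + 2p, so 152 = 7p and p = 21.71.
Substituting into AD, y = 1575.43.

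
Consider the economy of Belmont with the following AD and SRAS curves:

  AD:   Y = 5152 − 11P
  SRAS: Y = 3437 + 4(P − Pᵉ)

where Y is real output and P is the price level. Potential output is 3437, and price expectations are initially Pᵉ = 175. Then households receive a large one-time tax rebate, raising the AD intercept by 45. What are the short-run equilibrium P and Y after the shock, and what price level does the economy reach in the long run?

AD shifts right: new AD is Y = 5197 − 11P. With Pᵉ = 175, SRAS is Y = 2737 + 4P.
Short run: 5197 − 11P = 2737 + 4P gives 2460 = 15P, so P = 164 and Y = 5197 − 11·164 = 3393.
Y = 3393 is below potential 3437; expectations adjust and SRAS shifts right until Y = 3437.
Long run: on the new AD curve, 3437 = 5197 − 11P gives P = 160.

Short run: P = 164, Y = 3393. Long run: P = 160.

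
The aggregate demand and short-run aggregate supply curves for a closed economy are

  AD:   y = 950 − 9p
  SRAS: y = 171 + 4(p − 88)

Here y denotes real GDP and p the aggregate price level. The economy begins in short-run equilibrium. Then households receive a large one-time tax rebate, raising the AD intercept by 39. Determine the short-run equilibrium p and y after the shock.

p = 90, y = 179

This is a positive demand shock: AD shifts right.
New AD: y = 989 − 9p.
SRAS can be written y = 4p − 181.
Set AD = SRAS: 989 − 9p = 4p − 181, so 1170 = 13p and p = 90.
y = 989 − 9·90 = 179.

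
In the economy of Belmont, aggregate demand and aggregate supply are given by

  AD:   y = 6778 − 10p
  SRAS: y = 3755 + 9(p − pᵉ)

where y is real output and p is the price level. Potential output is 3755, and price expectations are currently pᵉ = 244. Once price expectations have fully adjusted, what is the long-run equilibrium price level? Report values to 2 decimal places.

Long-run p = 302.30

Short run: with pᵉ = 244, SRAS is y = 1559 + 9p. Setting AD = SRAS gives 5219 = 19p, so p = 274.68 and y = 6778 − 10p = 4031.16.
Output 4031.16 is above potential 3755, so over time expected prices rise and SRAS shifts left until y returns to 3755.
Long run: y = 3755 on the AD curve gives 3755 = 6778 − 10p, so p = 302.30.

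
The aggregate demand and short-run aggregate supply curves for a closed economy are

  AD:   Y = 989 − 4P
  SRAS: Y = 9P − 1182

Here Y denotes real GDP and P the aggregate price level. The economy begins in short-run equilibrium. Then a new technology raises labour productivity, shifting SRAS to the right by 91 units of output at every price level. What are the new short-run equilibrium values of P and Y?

This is a positive supply shock: SRAS shifts right.
New SRAS: Y = 9P − 1091.
Set AD = SRAS: 989 − 4P = 9P − 1091, so 2080 = 13P and P = 160.
Y = 989 − 4·160 = 349.

P = 160, Y = 349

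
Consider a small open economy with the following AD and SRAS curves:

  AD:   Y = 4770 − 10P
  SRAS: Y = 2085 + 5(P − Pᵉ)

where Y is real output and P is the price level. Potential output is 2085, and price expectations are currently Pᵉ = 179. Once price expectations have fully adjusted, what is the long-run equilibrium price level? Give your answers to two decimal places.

Short run: with Pᵉ = 179, SRAS is Y = 1190 + 5P. Setting AD = SRAS gives 3580 = 15P, so P = 238.67 and Y = 4770 − 10P = 2383.33.
Output 2383.33 is above potential 2085, so over time expected prices rise and SRAS shifts left until Y returns to 2085.
Long run: Y = 2085 on the AD curve gives 2085 = 4770 − 10P, so P = 268.50.

Long-run P = 268.50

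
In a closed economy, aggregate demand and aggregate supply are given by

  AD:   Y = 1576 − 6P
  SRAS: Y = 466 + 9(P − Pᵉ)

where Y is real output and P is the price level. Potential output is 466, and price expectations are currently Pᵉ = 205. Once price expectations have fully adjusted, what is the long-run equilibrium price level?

Short run: with Pᵉ = 205, SRAS is Y = 9P − 1379. Setting AD = SRAS gives 2955 = 15P, so P = 197 and Y = 1576 − 6·197 = 394.
Output 394 is below potential 466, so over time expected prices fall and SRAS shifts right until Y returns to 466.
Long run: Y = 466 on the AD curve gives 466 = 1576 − 6P, so P = 185.

Long-run P = 185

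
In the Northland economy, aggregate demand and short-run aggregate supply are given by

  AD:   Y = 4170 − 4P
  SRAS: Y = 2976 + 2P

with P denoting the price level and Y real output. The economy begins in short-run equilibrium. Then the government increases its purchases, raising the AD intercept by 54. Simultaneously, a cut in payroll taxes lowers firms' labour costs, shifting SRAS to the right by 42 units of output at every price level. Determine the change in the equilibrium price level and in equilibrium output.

After both shocks: AD is Y = 4224 − 4P and SRAS is Y = 3018 + 2P.
Setting them equal: 1206 = 6P, so P = 201.
Y = 4224 − 4·201 = 3420.
Initially P = 199, Y = 3374, so ΔP = +2 and ΔY = +46.

ΔP = +2, ΔY = +46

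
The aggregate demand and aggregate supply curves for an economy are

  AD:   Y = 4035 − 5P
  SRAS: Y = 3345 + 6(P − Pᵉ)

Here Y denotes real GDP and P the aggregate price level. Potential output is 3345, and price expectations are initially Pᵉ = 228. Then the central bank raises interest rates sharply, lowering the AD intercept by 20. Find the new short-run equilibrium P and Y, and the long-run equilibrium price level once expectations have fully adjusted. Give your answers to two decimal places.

AD shifts left: new AD is Y = 4015 − 5P. With Pᵉ = 228, SRAS is Y = 1977 + 6P.
Short run: 4015 − 5P = 1977 + 6P gives 2038 = 11P, so P = 185.27 and Y = 4015 − 5P = 3088.64.
Y = 3088.64 is below potential 3345; expectations adjust and SRAS shifts right until Y = 3345.
Long run: on the new AD curve, 3345 = 4015 − 5P gives P = 134.00.

Short run: P = 185.27, Y = 3088.64. Long run: P = 134.00.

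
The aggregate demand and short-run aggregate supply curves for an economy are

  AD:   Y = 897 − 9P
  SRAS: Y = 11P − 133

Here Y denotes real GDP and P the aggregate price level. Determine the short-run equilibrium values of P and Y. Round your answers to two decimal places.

Set AD = SRAS: 897 − 9P = 11P − 133, so 1030 = 20P and P = 51.50.
Substituting into AD, Y = 897 − 9P = 433.50.

P = 51.50, Y = 433.50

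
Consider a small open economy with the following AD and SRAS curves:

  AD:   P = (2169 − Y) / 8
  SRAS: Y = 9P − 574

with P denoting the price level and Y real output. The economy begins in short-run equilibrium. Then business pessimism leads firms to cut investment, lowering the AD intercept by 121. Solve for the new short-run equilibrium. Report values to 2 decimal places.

This is a negative demand shock: AD shifts left.
New AD: Y = 2048 − 8P.
Set AD = SRAS: 2048 − 8P = 9P − 574, so 2622 = 17P and P = 154.24.
Substituting into AD, Y = 814.12.

P = 154.24, Y = 814.12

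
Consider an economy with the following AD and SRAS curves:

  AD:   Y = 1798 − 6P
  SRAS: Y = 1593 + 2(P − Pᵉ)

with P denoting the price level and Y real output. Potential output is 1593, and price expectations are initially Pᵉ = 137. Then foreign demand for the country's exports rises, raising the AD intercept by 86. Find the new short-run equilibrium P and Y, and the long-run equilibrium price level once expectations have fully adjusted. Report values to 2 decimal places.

Short run: P = 70.63, Y = 1460.25. Long run: P = 48.50.

AD shifts right: new AD is Y = 1884 − 6P. With Pᵉ = 137, SRAS is Y = 1319 + 2P.
Short run: 1884 − 6P = 1319 + 2P gives 565 = 8P, so P = 70.63 and Y = 1884 − 6P = 1460.25.
Y = 1460.25 is below potential 1593; expectations adjust and SRAS shifts right until Y = 1593.
Long run: on the new AD curve, 1593 = 1884 − 6P gives P = 48.50.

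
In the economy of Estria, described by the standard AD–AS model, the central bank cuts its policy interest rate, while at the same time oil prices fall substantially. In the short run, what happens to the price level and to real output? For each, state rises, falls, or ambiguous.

The first event is a positive demand shock: AD shifts right, which by itself pushes P up and Y up.
The second is a favourable supply shock: SRAS shifts right, which by itself pushes P down and Y up.
The two shocks push P in opposite directions, so the effect on P is ambiguous. Both shocks push Y up, so Y rises.

Price level: ambiguous; output: rises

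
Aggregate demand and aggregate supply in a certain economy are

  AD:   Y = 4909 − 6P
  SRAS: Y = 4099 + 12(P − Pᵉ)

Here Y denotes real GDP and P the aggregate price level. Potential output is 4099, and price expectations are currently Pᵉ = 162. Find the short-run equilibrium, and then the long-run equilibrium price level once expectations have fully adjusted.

Short run: with Pᵉ = 162, SRAS is Y = 2155 + 12P. Setting AD = SRAS gives 2754 = 18P, so P = 153 and Y = 4909 − 6·153 = 3991.
Output 3991 is below potential 4099, so over time expected prices fall and SRAS shifts right until Y returns to 4099.
Long run: Y = 4099 on the AD curve gives 4099 = 4909 − 6P, so P = 135.

Short run: P = 153, Y = 3991. Long run: P = 135.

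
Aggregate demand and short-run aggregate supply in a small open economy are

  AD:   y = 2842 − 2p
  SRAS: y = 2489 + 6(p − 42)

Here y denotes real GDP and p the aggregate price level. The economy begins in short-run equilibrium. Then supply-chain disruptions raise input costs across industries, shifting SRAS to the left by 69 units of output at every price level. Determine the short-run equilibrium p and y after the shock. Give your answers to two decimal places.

p = 84.25, y = 2673.50

This is a negative supply shock: SRAS shifts left.
New SRAS: y = 2168 + 6p.
Set AD = SRAS: 2842 − 2p = 2168 + 6p, so 674 = 8p and p = 84.25.
Substituting into AD, y = 2673.50.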